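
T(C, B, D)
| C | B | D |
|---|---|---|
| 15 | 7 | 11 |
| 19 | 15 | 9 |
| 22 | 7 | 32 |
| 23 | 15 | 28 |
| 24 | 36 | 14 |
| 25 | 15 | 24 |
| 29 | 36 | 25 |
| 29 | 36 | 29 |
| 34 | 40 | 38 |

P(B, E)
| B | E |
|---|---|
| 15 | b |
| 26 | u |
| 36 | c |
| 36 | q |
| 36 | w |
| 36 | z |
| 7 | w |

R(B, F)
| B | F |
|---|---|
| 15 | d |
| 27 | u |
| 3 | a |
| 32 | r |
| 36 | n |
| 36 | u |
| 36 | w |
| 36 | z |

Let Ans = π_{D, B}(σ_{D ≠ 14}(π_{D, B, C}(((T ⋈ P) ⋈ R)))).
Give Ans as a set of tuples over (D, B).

{(24, 15), (25, 36), (28, 15), (29, 36), (9, 15)}

T ⋈ P (natural join on B): {(15, 7, 11, w), (19, 15, 9, b), (22, 7, 32, w), (23, 15, 28, b), (24, 36, 14, c), (24, 36, 14, q), (24, 36, 14, w), (24, 36, 14, z), (25, 15, 24, b), (29, 36, 25, c), (29, 36, 25, q), (29, 36, 25, w), (29, 36, 25, z), (29, 36, 29, c), (29, 36, 29, q), (29, 36, 29, w), (29, 36, 29, z)}
(T ⋈ P) ⋈ R (natural join on B): {(19, 15, 9, b, d), (23, 15, 28, b, d), (24, 36, 14, c, n), (24, 36, 14, c, u), (24, 36, 14, c, w), (24, 36, 14, c, z), (24, 36, 14, q, n), (24, 36, 14, q, u), (24, 36, 14, q, w), (24, 36, 14, q, z), (24, 36, 14, w, n), (24, 36, 14, w, u), (24, 36, 14, w, w), (24, 36, 14, w, z), (24, 36, 14, z, n), (24, 36, 14, z, u), (24, 36, 14, z, w), (24, 36, 14, z, z), (25, 15, 24, b, d), (29, 36, 25, c, n), (29, 36, 25, c, u), (29, 36, 25, c, w), (29, 36, 25, c, z), (29, 36, 25, q, n), (29, 36, 25, q, u), (29, 36, 25, q, w), (29, 36, 25, q, z), (29, 36, 25, w, n), (29, 36, 25, w, u), (29, 36, 25, w, w), (29, 36, 25, w, z), (29, 36, 25, z, n), (29, 36, 25, z, u), (29, 36, 25, z, w), (29, 36, 25, z, z), (29, 36, 29, c, n), (29, 36, 29, c, u), (29, 36, 29, c, w), (29, 36, 29, c, z), (29, 36, 29, q, n), (29, 36, 29, q, u), (29, 36, 29, q, w), (29, 36, 29, q, z), (29, 36, 29, w, n), (29, 36, 29, w, u), (29, 36, 29, w, w), (29, 36, 29, w, z), (29, 36, 29, z, n), (29, 36, 29, z, u), (29, 36, 29, z, w), (29, 36, 29, z, z)}
π[D, B, C]: project onto (D, B, C) (45 duplicate(s) eliminated) → {(14, 36, 24), (24, 15, 25), (25, 36, 29), (28, 15, 23), (29, 36, 29), (9, 15, 19)}
Selection D ≠ 14: {(24, 15, 25), (25, 36, 29), (28, 15, 23), (29, 36, 29), (9, 15, 19)}
π[D, B]: project onto (D, B) → {(24, 15), (25, 36), (28, 15), (29, 36), (9, 15)}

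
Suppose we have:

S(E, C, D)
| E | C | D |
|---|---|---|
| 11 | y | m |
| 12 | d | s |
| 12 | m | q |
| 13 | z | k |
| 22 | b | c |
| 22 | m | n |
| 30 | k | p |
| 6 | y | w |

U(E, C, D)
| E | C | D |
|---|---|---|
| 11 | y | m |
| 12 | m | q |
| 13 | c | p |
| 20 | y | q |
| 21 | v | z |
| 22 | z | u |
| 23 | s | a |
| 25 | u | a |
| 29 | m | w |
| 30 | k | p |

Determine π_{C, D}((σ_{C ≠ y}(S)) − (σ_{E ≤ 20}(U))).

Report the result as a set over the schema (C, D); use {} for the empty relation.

Filtering on C ≠ y leaves {(12, d, s), (12, m, q), (13, z, k), (22, b, c), (22, m, n), (30, k, p)}.
Filtering on E ≤ 20 leaves {(11, y, m), (12, m, q), (13, c, p), (20, y, q)}.
Taking the difference: {(12, d, s), (13, z, k), (22, b, c), (22, m, n), (30, k, p)}
Projecting to C, D: {(b, c), (d, s), (k, p), (m, n), (z, k)}

{(b, c), (d, s), (k, p), (m, n), (z, k)}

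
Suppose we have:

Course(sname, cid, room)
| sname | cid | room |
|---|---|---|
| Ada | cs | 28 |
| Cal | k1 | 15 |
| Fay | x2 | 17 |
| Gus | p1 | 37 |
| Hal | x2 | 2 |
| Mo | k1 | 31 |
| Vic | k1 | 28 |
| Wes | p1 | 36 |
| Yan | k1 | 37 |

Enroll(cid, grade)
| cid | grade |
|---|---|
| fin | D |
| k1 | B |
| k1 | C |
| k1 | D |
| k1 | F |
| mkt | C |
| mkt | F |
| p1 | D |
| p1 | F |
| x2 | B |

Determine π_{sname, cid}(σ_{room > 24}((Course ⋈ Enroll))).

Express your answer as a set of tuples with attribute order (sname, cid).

{(Gus, p1), (Mo, k1), (Vic, k1), (Wes, p1), (Yan, k1)}

Joining Course and Enroll on cid yields {(Cal, k1, 15, B), (Cal, k1, 15, C), (Cal, k1, 15, D), (Cal, k1, 15, F), (Fay, x2, 17, B), (Gus, p1, 37, D), (Gus, p1, 37, F), (Hal, x2, 2, B), (Mo, k1, 31, B), (Mo, k1, 31, C), (Mo, k1, 31, D), (Mo, k1, 31, F), (Vic, k1, 28, B), (Vic, k1, 28, C), (Vic, k1, 28, D), (Vic, k1, 28, F), (Wes, p1, 36, D), (Wes, p1, 36, F), (Yan, k1, 37, B), (Yan, k1, 37, C), (Yan, k1, 37, D), (Yan, k1, 37, F)}.
σ[room > 24]: keep tuples satisfying room > 24 → {(Gus, p1, 37, D), (Gus, p1, 37, F), (Mo, k1, 31, B), (Mo, k1, 31, C), (Mo, k1, 31, D), (Mo, k1, 31, F), (Vic, k1, 28, B), (Vic, k1, 28, C), (Vic, k1, 28, D), (Vic, k1, 28, F), (Wes, p1, 36, D), (Wes, p1, 36, F), (Yan, k1, 37, B), (Yan, k1, 37, C), (Yan, k1, 37, D), (Yan, k1, 37, F)}
Keep only column(s) sname, cid (11 duplicate(s) eliminated): {(Gus, p1), (Mo, k1), (Vic, k1), (Wes, p1), (Yan, k1)}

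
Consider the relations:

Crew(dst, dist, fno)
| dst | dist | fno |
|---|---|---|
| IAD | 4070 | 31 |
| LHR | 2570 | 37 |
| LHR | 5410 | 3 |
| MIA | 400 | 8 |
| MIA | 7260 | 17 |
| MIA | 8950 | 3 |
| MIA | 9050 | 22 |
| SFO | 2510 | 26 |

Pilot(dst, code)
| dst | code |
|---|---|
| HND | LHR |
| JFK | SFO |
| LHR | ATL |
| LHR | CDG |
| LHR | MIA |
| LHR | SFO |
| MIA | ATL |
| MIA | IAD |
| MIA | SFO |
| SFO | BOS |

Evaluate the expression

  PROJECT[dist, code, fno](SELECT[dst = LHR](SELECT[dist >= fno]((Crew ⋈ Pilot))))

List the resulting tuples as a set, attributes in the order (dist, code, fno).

{(2570, ATL, 37), (2570, CDG, 37), (2570, MIA, 37), (2570, SFO, 37), (5410, ATL, 3), (5410, CDG, 3), (5410, MIA, 3), (5410, SFO, 3)}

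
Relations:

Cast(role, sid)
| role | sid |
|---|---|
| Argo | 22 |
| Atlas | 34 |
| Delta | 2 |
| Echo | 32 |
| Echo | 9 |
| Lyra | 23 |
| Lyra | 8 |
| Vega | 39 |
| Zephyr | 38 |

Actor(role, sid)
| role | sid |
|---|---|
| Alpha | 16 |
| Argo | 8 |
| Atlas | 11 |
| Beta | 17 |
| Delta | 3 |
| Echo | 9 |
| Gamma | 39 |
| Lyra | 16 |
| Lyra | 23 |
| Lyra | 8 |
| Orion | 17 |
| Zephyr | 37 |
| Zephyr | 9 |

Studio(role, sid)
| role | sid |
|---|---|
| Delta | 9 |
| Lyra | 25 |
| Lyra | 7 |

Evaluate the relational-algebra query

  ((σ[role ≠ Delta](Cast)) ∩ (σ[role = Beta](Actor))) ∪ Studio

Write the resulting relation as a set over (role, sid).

Apply σ_{role ≠ Delta}; surviving tuples: {(Argo, 22), (Atlas, 34), (Echo, 32), (Echo, 9), (Lyra, 23), (Lyra, 8), (Vega, 39), (Zephyr, 38)}
Apply σ_{role = Beta}; surviving tuples: {(Beta, 17)}
Set intersection of the two operands is {}.
Set union of the two operands is {(Delta, 9), (Lyra, 25), (Lyra, 7)}.

{(Delta, 9), (Lyra, 25), (Lyra, 7)}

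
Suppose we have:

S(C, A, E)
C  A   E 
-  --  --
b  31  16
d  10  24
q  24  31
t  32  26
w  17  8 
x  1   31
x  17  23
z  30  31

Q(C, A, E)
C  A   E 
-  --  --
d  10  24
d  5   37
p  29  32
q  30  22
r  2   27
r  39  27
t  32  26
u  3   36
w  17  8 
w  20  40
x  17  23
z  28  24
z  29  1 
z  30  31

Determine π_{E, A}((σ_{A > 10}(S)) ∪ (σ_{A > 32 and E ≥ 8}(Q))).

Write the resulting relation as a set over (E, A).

{(16, 31), (23, 17), (26, 32), (27, 39), (31, 24), (31, 30), (8, 17)}

Filtering on A > 10 leaves {(b, 31, 16), (q, 24, 31), (t, 32, 26), (w, 17, 8), (x, 17, 23), (z, 30, 31)}.
Filtering on A > 32 and E ≥ 8 leaves {(r, 39, 27)}.
Set union of the two operands is {(b, 31, 16), (q, 24, 31), (r, 39, 27), (t, 32, 26), (w, 17, 8), (x, 17, 23), (z, 30, 31)}.
π_{E, A} gives {(16, 31), (23, 17), (26, 32), (27, 39), (31, 24), (31, 30), (8, 17)}.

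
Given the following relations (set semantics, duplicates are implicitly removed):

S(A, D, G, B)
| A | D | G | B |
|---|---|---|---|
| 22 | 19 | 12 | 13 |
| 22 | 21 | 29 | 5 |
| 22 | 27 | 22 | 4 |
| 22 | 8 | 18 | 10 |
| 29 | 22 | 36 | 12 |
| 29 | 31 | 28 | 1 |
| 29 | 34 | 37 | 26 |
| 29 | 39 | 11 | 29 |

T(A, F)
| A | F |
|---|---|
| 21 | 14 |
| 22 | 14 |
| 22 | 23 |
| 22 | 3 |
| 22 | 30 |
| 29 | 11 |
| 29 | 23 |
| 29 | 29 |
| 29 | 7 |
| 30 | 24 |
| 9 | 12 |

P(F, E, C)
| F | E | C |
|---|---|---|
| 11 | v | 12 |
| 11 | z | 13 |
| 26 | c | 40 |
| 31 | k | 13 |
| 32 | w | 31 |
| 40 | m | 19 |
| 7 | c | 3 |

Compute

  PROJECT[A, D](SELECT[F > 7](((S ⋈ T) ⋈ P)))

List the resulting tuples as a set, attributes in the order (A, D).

S ⋈ T (natural join on A): {(22, 19, 12, 13, 14), (22, 19, 12, 13, 23), (22, 19, 12, 13, 3), (22, 19, 12, 13, 30), (22, 21, 29, 5, 14), (22, 21, 29, 5, 23), (22, 21, 29, 5, 3), (22, 21, 29, 5, 30), (22, 27, 22, 4, 14), (22, 27, 22, 4, 23), (22, 27, 22, 4, 3), (22, 27, 22, 4, 30), (22, 8, 18, 10, 14), (22, 8, 18, 10, 23), (22, 8, 18, 10, 3), (22, 8, 18, 10, 30), (29, 22, 36, 12, 11), (29, 22, 36, 12, 23), (29, 22, 36, 12, 29), (29, 22, 36, 12, 7), (29, 31, 28, 1, 11), (29, 31, 28, 1, 23), (29, 31, 28, 1, 29), (29, 31, 28, 1, 7), (29, 34, 37, 26, 11), (29, 34, 37, 26, 23), (29, 34, 37, 26, 29), (29, 34, 37, 26, 7), (29, 39, 11, 29, 11), (29, 39, 11, 29, 23), (29, 39, 11, 29, 29), (29, 39, 11, 29, 7)}
(S ⋈ T) ⋈ P (natural join on F): {(29, 22, 36, 12, 11, v, 12), (29, 22, 36, 12, 11, z, 13), (29, 22, 36, 12, 7, c, 3), (29, 31, 28, 1, 11, v, 12), (29, 31, 28, 1, 11, z, 13), (29, 31, 28, 1, 7, c, 3), (29, 34, 37, 26, 11, v, 12), (29, 34, 37, 26, 11, z, 13), (29, 34, 37, 26, 7, c, 3), (29, 39, 11, 29, 11, v, 12), (29, 39, 11, 29, 11, z, 13), (29, 39, 11, 29, 7, c, 3)}
Apply σ_{F > 7}; surviving tuples: {(29, 22, 36, 12, 11, v, 12), (29, 22, 36, 12, 11, z, 13), (29, 31, 28, 1, 11, v, 12), (29, 31, 28, 1, 11, z, 13), (29, 34, 37, 26, 11, v, 12), (29, 34, 37, 26, 11, z, 13), (29, 39, 11, 29, 11, v, 12), (29, 39, 11, 29, 11, z, 13)}
π[A, D]: project onto (A, D) (4 duplicate(s) eliminated) → {(29, 22), (29, 31), (29, 34), (29, 39)}

{(29, 22), (29, 31), (29, 34), (29, 39)}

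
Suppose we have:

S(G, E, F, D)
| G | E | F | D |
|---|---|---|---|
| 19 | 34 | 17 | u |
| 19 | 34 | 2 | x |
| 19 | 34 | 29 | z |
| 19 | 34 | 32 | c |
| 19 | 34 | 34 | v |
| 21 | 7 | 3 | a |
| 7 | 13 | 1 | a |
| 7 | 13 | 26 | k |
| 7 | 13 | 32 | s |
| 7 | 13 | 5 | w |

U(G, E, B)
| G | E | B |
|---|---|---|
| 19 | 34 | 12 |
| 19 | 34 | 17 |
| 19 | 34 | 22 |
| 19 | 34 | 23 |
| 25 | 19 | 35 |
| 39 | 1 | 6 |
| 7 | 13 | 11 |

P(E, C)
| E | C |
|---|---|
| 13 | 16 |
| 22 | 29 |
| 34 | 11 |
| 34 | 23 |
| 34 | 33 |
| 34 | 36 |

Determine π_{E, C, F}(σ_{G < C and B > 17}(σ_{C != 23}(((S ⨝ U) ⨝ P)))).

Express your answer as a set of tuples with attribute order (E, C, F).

{(34, 33, 17), (34, 33, 2), (34, 33, 29), (34, 33, 32), (34, 33, 34), (34, 36, 17), (34, 36, 2), (34, 36, 29), (34, 36, 32), (34, 36, 34)}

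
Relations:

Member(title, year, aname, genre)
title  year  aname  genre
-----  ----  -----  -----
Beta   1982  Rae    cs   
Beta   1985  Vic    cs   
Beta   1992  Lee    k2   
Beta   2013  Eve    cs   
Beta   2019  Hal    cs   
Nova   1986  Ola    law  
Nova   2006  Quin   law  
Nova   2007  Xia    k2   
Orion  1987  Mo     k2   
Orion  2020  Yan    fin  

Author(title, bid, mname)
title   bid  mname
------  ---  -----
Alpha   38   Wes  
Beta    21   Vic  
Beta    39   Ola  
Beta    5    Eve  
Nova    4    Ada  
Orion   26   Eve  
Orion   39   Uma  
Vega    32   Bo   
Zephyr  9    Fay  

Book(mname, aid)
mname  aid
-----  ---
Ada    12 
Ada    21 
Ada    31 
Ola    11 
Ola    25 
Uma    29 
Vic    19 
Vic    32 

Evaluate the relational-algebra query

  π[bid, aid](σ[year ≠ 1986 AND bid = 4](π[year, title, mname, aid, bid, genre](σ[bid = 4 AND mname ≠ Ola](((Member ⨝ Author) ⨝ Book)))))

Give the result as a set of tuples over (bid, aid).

Natural join on title: {(Beta, 1982, Rae, cs, 21, Vic), (Beta, 1982, Rae, cs, 39, Ola), (Beta, 1982, Rae, cs, 5, Eve), (Beta, 1985, Vic, cs, 21, Vic), (Beta, 1985, Vic, cs, 39, Ola), (Beta, 1985, Vic, cs, 5, Eve), (Beta, 1992, Lee, k2, 21, Vic), (Beta, 1992, Lee, k2, 39, Ola), (Beta, 1992, Lee, k2, 5, Eve), (Beta, 2013, Eve, cs, 21, Vic), (Beta, 2013, Eve, cs, 39, Ola), (Beta, 2013, Eve, cs, 5, Eve), (Beta, 2019, Hal, cs, 21, Vic), (Beta, 2019, Hal, cs, 39, Ola), (Beta, 2019, Hal, cs, 5, Eve), (Nova, 1986, Ola, law, 4, Ada), (Nova, 2006, Quin, law, 4, Ada), (Nova, 2007, Xia, k2, 4, Ada), (Orion, 1987, Mo, k2, 26, Eve), (Orion, 1987, Mo, k2, 39, Uma), (Orion, 2020, Yan, fin, 26, Eve), (Orion, 2020, Yan, fin, 39, Uma)}
Natural join on mname: {(Beta, 1982, Rae, cs, 21, Vic, 19), (Beta, 1982, Rae, cs, 21, Vic, 32), (Beta, 1982, Rae, cs, 39, Ola, 11), (Beta, 1982, Rae, cs, 39, Ola, 25), (Beta, 1985, Vic, cs, 21, Vic, 19), (Beta, 1985, Vic, cs, 21, Vic, 32), (Beta, 1985, Vic, cs, 39, Ola, 11), (Beta, 1985, Vic, cs, 39, Ola, 25), (Beta, 1992, Lee, k2, 21, Vic, 19), (Beta, 1992, Lee, k2, 21, Vic, 32), (Beta, 1992, Lee, k2, 39, Ola, 11), (Beta, 1992, Lee, k2, 39, Ola, 25), (Beta, 2013, Eve, cs, 21, Vic, 19), (Beta, 2013, Eve, cs, 21, Vic, 32), (Beta, 2013, Eve, cs, 39, Ola, 11), (Beta, 2013, Eve, cs, 39, Ola, 25), (Beta, 2019, Hal, cs, 21, Vic, 19), (Beta, 2019, Hal, cs, 21, Vic, 32), (Beta, 2019, Hal, cs, 39, Ola, 11), (Beta, 2019, Hal, cs, 39, Ola, 25), (Nova, 1986, Ola, law, 4, Ada, 12), (Nova, 1986, Ola, law, 4, Ada, 21), (Nova, 1986, Ola, law, 4, Ada, 31), (Nova, 2006, Quin, law, 4, Ada, 12), (Nova, 2006, Quin, law, 4, Ada, 21), (Nova, 2006, Quin, law, 4, Ada, 31), (Nova, 2007, Xia, k2, 4, Ada, 12), (Nova, 2007, Xia, k2, 4, Ada, 21), (Nova, 2007, Xia, k2, 4, Ada, 31), (Orion, 1987, Mo, k2, 39, Uma, 29), (Orion, 2020, Yan, fin, 39, Uma, 29)}
σ[bid = 4 AND mname ≠ Ola]: keep tuples satisfying bid = 4 AND mname ≠ Ola → {(Nova, 1986, Ola, law, 4, Ada, 12), (Nova, 1986, Ola, law, 4, Ada, 21), (Nova, 1986, Ola, law, 4, Ada, 31), (Nova, 2006, Quin, law, 4, Ada, 12), (Nova, 2006, Quin, law, 4, Ada, 21), (Nova, 2006, Quin, law, 4, Ada, 31), (Nova, 2007, Xia, k2, 4, Ada, 12), (Nova, 2007, Xia, k2, 4, Ada, 21), (Nova, 2007, Xia, k2, 4, Ada, 31)}
π_{year, title, mname, aid, bid, genre} gives {(1986, Nova, Ada, 12, 4, law), (1986, Nova, Ada, 21, 4, law), (1986, Nova, Ada, 31, 4, law), (2006, Nova, Ada, 12, 4, law), (2006, Nova, Ada, 21, 4, law), (2006, Nova, Ada, 31, 4, law), (2007, Nova, Ada, 12, 4, k2), (2007, Nova, Ada, 21, 4, k2), (2007, Nova, Ada, 31, 4, k2)}.
σ[year ≠ 1986 AND bid = 4]: keep tuples satisfying year ≠ 1986 AND bid = 4 → {(2006, Nova, Ada, 12, 4, law), (2006, Nova, Ada, 21, 4, law), (2006, Nova, Ada, 31, 4, law), (2007, Nova, Ada, 12, 4, k2), (2007, Nova, Ada, 21, 4, k2), (2007, Nova, Ada, 31, 4, k2)}
π_{bid, aid} gives {(4, 12), (4, 21), (4, 31)} (3 duplicate(s) eliminated).

{(4, 12), (4, 21), (4, 31)}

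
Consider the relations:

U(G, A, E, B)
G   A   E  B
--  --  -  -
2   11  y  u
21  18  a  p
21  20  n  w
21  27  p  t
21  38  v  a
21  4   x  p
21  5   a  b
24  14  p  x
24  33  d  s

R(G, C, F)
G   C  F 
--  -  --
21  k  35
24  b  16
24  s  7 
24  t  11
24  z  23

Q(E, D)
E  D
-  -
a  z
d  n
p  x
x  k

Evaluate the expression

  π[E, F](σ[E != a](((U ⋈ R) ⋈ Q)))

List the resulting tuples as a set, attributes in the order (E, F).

{(d, 11), (d, 16), (d, 23), (d, 7), (p, 11), (p, 16), (p, 23), (p, 35), (p, 7), (x, 35)}

U ⋈ R (natural join on G): {(21, 18, a, p, k, 35), (21, 20, n, w, k, 35), (21, 27, p, t, k, 35), (21, 38, v, a, k, 35), (21, 4, x, p, k, 35), (21, 5, a, b, k, 35), (24, 14, p, x, b, 16), (24, 14, p, x, s, 7), (24, 14, p, x, t, 11), (24, 14, p, x, z, 23), (24, 33, d, s, b, 16), (24, 33, d, s, s, 7), (24, 33, d, s, t, 11), (24, 33, d, s, z, 23)}
(U ⋈ R) ⋈ Q (natural join on E): {(21, 18, a, p, k, 35, z), (21, 27, p, t, k, 35, x), (21, 4, x, p, k, 35, k), (21, 5, a, b, k, 35, z), (24, 14, p, x, b, 16, x), (24, 14, p, x, s, 7, x), (24, 14, p, x, t, 11, x), (24, 14, p, x, z, 23, x), (24, 33, d, s, b, 16, n), (24, 33, d, s, s, 7, n), (24, 33, d, s, t, 11, n), (24, 33, d, s, z, 23, n)}
Selection E != a: {(21, 27, p, t, k, 35, x), (21, 4, x, p, k, 35, k), (24, 14, p, x, b, 16, x), (24, 14, p, x, s, 7, x), (24, 14, p, x, t, 11, x), (24, 14, p, x, z, 23, x), (24, 33, d, s, b, 16, n), (24, 33, d, s, s, 7, n), (24, 33, d, s, t, 11, n), (24, 33, d, s, z, 23, n)}
π_{E, F} gives {(d, 11), (d, 16), (d, 23), (d, 7), (p, 11), (p, 16), (p, 23), (p, 35), (p, 7), (x, 35)}.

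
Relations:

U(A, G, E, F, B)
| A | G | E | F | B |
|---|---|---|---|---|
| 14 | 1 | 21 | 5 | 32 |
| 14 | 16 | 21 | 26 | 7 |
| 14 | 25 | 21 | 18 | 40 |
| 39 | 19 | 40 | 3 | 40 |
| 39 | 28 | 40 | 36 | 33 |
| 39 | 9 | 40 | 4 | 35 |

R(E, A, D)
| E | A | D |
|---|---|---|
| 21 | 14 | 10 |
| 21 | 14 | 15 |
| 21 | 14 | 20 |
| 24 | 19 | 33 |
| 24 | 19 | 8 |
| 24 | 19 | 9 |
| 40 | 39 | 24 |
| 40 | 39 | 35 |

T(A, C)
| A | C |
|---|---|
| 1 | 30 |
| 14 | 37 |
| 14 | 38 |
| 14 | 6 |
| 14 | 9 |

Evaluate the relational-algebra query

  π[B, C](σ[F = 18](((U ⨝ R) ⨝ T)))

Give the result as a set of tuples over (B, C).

{(40, 37), (40, 38), (40, 6), (40, 9)}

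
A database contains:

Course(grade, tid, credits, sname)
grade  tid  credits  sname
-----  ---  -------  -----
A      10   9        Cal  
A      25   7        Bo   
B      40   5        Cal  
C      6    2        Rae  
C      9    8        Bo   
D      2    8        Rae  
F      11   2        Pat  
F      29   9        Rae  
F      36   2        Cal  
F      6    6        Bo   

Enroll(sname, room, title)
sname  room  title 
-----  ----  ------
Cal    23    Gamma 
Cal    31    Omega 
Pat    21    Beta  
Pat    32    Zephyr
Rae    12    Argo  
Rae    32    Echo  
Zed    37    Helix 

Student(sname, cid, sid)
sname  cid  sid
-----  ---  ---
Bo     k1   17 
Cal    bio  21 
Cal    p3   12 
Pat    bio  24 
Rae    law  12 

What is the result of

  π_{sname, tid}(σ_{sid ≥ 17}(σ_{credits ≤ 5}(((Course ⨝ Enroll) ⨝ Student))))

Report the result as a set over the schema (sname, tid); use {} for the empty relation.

{(Cal, 36), (Cal, 40), (Pat, 11)}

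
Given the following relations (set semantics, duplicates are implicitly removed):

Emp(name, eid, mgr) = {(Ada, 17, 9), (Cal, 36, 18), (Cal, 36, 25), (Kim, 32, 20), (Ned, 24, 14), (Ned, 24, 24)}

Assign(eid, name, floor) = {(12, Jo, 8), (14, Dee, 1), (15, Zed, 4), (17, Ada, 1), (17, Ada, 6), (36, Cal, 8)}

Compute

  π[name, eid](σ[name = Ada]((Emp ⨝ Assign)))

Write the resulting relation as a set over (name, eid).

{(Ada, 17)}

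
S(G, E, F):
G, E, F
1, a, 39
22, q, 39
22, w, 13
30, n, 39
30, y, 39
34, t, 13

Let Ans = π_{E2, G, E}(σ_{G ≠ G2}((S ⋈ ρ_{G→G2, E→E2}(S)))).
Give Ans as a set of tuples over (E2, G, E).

{(a, 22, q), (a, 30, n), (a, 30, y), (n, 1, a), (n, 22, q), (q, 1, a), (q, 30, n), (q, 30, y), (t, 22, w), (w, 34, t), (y, 1, a), (y, 22, q)}

ρ[G→G2, E→E2]: schema becomes (G2, E2, F); tuples unchanged.
S ⋈ ρ_{G→G2, E→E2}(S) (natural join on F): {(1, a, 39, 1, a), (1, a, 39, 22, q), (1, a, 39, 30, n), (1, a, 39, 30, y), (22, q, 39, 1, a), (22, q, 39, 22, q), (22, q, 39, 30, n), (22, q, 39, 30, y), (22, w, 13, 22, w), (22, w, 13, 34, t), (30, n, 39, 1, a), (30, n, 39, 22, q), (30, n, 39, 30, n), (30, n, 39, 30, y), (30, y, 39, 1, a), (30, y, 39, 22, q), (30, y, 39, 30, n), (30, y, 39, 30, y), (34, t, 13, 22, w), (34, t, 13, 34, t)}
Filtering on G ≠ G2 leaves {(1, a, 39, 22, q), (1, a, 39, 30, n), (1, a, 39, 30, y), (22, q, 39, 1, a), (22, q, 39, 30, n), (22, q, 39, 30, y), (22, w, 13, 34, t), (30, n, 39, 1, a), (30, n, 39, 22, q), (30, y, 39, 1, a), (30, y, 39, 22, q), (34, t, 13, 22, w)}.
Projecting to E2, G, E: {(a, 22, q), (a, 30, n), (a, 30, y), (n, 1, a), (n, 22, q), (q, 1, a), (q, 30, n), (q, 30, y), (t, 22, w), (w, 34, t), (y, 1, a), (y, 22, q)}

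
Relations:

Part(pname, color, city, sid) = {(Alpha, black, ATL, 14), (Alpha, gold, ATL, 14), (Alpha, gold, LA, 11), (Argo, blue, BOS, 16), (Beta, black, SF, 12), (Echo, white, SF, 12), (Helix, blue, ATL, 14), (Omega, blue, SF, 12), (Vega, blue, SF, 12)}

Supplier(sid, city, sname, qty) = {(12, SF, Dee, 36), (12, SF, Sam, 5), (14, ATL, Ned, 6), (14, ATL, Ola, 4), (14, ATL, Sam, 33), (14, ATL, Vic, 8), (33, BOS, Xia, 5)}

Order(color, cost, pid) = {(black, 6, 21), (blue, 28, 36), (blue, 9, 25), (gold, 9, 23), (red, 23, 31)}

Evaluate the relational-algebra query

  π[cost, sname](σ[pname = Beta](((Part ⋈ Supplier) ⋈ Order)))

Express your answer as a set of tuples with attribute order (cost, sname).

{(6, Dee), (6, Sam)}

Natural join on city, sid: {(Alpha, black, ATL, 14, Ned, 6), (Alpha, black, ATL, 14, Ola, 4), (Alpha, black, ATL, 14, Sam, 33), (Alpha, black, ATL, 14, Vic, 8), (Alpha, gold, ATL, 14, Ned, 6), (Alpha, gold, ATL, 14, Ola, 4), (Alpha, gold, ATL, 14, Sam, 33), (Alpha, gold, ATL, 14, Vic, 8), (Beta, black, SF, 12, Dee, 36), (Beta, black, SF, 12, Sam, 5), (Echo, white, SF, 12, Dee, 36), (Echo, white, SF, 12, Sam, 5), (Helix, blue, ATL, 14, Ned, 6), (Helix, blue, ATL, 14, Ola, 4), (Helix, blue, ATL, 14, Sam, 33), (Helix, blue, ATL, 14, Vic, 8), (Omega, blue, SF, 12, Dee, 36), (Omega, blue, SF, 12, Sam, 5), (Vega, blue, SF, 12, Dee, 36), (Vega, blue, SF, 12, Sam, 5)}
Natural join on color: {(Alpha, black, ATL, 14, Ned, 6, 6, 21), (Alpha, black, ATL, 14, Ola, 4, 6, 21), (Alpha, black, ATL, 14, Sam, 33, 6, 21), (Alpha, black, ATL, 14, Vic, 8, 6, 21), (Alpha, gold, ATL, 14, Ned, 6, 9, 23), (Alpha, gold, ATL, 14, Ola, 4, 9, 23), (Alpha, gold, ATL, 14, Sam, 33, 9, 23), (Alpha, gold, ATL, 14, Vic, 8, 9, 23), (Beta, black, SF, 12, Dee, 36, 6, 21), (Beta, black, SF, 12, Sam, 5, 6, 21), (Helix, blue, ATL, 14, Ned, 6, 28, 36), (Helix, blue, ATL, 14, Ned, 6, 9, 25), (Helix, blue, ATL, 14, Ola, 4, 28, 36), (Helix, blue, ATL, 14, Ola, 4, 9, 25), (Helix, blue, ATL, 14, Sam, 33, 28, 36), (Helix, blue, ATL, 14, Sam, 33, 9, 25), (Helix, blue, ATL, 14, Vic, 8, 28, 36), (Helix, blue, ATL, 14, Vic, 8, 9, 25), (Omega, blue, SF, 12, Dee, 36, 28, 36), (Omega, blue, SF, 12, Dee, 36, 9, 25), (Omega, blue, SF, 12, Sam, 5, 28, 36), (Omega, blue, SF, 12, Sam, 5, 9, 25), (Vega, blue, SF, 12, Dee, 36, 28, 36), (Vega, blue, SF, 12, Dee, 36, 9, 25), (Vega, blue, SF, 12, Sam, 5, 28, 36), (Vega, blue, SF, 12, Sam, 5, 9, 25)}
Selection pname = Beta: {(Beta, black, SF, 12, Dee, 36, 6, 21), (Beta, black, SF, 12, Sam, 5, 6, 21)}
π[cost, sname]: project onto (cost, sname) → {(6, Dee), (6, Sam)}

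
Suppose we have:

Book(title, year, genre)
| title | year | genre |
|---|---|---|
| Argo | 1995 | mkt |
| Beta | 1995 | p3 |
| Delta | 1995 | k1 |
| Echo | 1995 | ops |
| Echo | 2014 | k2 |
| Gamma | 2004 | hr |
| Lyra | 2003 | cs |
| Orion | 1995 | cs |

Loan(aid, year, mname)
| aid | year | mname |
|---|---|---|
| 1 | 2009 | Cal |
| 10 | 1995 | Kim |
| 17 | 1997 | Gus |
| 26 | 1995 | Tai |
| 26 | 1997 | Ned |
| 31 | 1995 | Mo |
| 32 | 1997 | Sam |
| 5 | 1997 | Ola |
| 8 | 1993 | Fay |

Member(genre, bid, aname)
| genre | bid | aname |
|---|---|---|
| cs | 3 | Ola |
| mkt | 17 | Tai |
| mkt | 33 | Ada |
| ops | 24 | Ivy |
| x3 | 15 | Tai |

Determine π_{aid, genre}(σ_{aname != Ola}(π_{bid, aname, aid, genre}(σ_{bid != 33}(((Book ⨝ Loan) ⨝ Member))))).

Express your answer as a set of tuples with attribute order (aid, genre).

Joining Book and Loan on year yields {(Argo, 1995, mkt, 10, Kim), (Argo, 1995, mkt, 26, Tai), (Argo, 1995, mkt, 31, Mo), (Beta, 1995, p3, 10, Kim), (Beta, 1995, p3, 26, Tai), (Beta, 1995, p3, 31, Mo), (Delta, 1995, k1, 10, Kim), (Delta, 1995, k1, 26, Tai), (Delta, 1995, k1, 31, Mo), (Echo, 1995, ops, 10, Kim), (Echo, 1995, ops, 26, Tai), (Echo, 1995, ops, 31, Mo), (Orion, 1995, cs, 10, Kim), (Orion, 1995, cs, 26, Tai), (Orion, 1995, cs, 31, Mo)}.
Joining (Book ⨝ Loan) and Member on genre yields {(Argo, 1995, mkt, 10, Kim, 17, Tai), (Argo, 1995, mkt, 10, Kim, 33, Ada), (Argo, 1995, mkt, 26, Tai, 17, Tai), (Argo, 1995, mkt, 26, Tai, 33, Ada), (Argo, 1995, mkt, 31, Mo, 17, Tai), (Argo, 1995, mkt, 31, Mo, 33, Ada), (Echo, 1995, ops, 10, Kim, 24, Ivy), (Echo, 1995, ops, 26, Tai, 24, Ivy), (Echo, 1995, ops, 31, Mo, 24, Ivy), (Orion, 1995, cs, 10, Kim, 3, Ola), (Orion, 1995, cs, 26, Tai, 3, Ola), (Orion, 1995, cs, 31, Mo, 3, Ola)}.
Apply σ_{bid != 33}; surviving tuples: {(Argo, 1995, mkt, 10, Kim, 17, Tai), (Argo, 1995, mkt, 26, Tai, 17, Tai), (Argo, 1995, mkt, 31, Mo, 17, Tai), (Echo, 1995, ops, 10, Kim, 24, Ivy), (Echo, 1995, ops, 26, Tai, 24, Ivy), (Echo, 1995, ops, 31, Mo, 24, Ivy), (Orion, 1995, cs, 10, Kim, 3, Ola), (Orion, 1995, cs, 26, Tai, 3, Ola), (Orion, 1995, cs, 31, Mo, 3, Ola)}
Projecting to bid, aname, aid, genre: {(17, Tai, 10, mkt), (17, Tai, 26, mkt), (17, Tai, 31, mkt), (24, Ivy, 10, ops), (24, Ivy, 26, ops), (24, Ivy, 31, ops), (3, Ola, 10, cs), (3, Ola, 26, cs), (3, Ola, 31, cs)}
Apply σ_{aname != Ola}; surviving tuples: {(17, Tai, 10, mkt), (17, Tai, 26, mkt), (17, Tai, 31, mkt), (24, Ivy, 10, ops), (24, Ivy, 26, ops), (24, Ivy, 31, ops)}
Projecting to aid, genre: {(10, mkt), (10, ops), (26, mkt), (26, ops), (31, mkt), (31, ops)}

{(10, mkt), (10, ops), (26, mkt), (26, ops), (31, mkt), (31, ops)}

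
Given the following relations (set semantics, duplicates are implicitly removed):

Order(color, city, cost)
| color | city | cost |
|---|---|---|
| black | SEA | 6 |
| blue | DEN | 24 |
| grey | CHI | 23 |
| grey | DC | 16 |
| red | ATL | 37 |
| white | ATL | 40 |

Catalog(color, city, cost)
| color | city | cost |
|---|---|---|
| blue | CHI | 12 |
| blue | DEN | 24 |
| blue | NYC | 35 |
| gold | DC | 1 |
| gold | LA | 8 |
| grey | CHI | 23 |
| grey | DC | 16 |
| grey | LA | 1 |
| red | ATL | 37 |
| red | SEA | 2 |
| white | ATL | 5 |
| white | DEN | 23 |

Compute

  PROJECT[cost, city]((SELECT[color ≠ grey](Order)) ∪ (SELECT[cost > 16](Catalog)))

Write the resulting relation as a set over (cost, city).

Selection color ≠ grey: {(black, SEA, 6), (blue, DEN, 24), (red, ATL, 37), (white, ATL, 40)}
Selection cost > 16: {(blue, DEN, 24), (blue, NYC, 35), (grey, CHI, 23), (red, ATL, 37), (white, DEN, 23)}
Set union of the two operands is {(black, SEA, 6), (blue, DEN, 24), (blue, NYC, 35), (grey, CHI, 23), (red, ATL, 37), (white, ATL, 40), (white, DEN, 23)}.
π_{cost, city} gives {(23, CHI), (23, DEN), (24, DEN), (35, NYC), (37, ATL), (40, ATL), (6, SEA)}.

{(23, CHI), (23, DEN), (24, DEN), (35, NYC), (37, ATL), (40, ATL), (6, SEA)}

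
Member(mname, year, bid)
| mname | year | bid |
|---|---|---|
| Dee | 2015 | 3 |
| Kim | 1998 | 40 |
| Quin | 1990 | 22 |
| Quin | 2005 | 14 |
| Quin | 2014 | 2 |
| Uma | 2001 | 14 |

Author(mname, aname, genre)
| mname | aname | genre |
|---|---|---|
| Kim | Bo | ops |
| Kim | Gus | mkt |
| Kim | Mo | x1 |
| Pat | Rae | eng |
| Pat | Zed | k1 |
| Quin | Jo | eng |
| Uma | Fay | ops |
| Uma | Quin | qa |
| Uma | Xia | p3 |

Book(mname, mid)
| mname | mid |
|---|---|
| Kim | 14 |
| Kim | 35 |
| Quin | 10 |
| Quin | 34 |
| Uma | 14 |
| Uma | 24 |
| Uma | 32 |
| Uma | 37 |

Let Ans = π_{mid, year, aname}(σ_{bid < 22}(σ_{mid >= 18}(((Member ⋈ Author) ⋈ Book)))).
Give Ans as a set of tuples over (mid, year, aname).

{(24, 2001, Fay), (24, 2001, Quin), (24, 2001, Xia), (32, 2001, Fay), (32, 2001, Quin), (32, 2001, Xia), (34, 2005, Jo), (34, 2014, Jo), (37, 2001, Fay), (37, 2001, Quin), (37, 2001, Xia)}

Member ⋈ Author (natural join on mname): {(Kim, 1998, 40, Bo, ops), (Kim, 1998, 40, Gus, mkt), (Kim, 1998, 40, Mo, x1), (Quin, 1990, 22, Jo, eng), (Quin, 2005, 14, Jo, eng), (Quin, 2014, 2, Jo, eng), (Uma, 2001, 14, Fay, ops), (Uma, 2001, 14, Quin, qa), (Uma, 2001, 14, Xia, p3)}
(Member ⋈ Author) ⋈ Book (natural join on mname): {(Kim, 1998, 40, Bo, ops, 14), (Kim, 1998, 40, Bo, ops, 35), (Kim, 1998, 40, Gus, mkt, 14), (Kim, 1998, 40, Gus, mkt, 35), (Kim, 1998, 40, Mo, x1, 14), (Kim, 1998, 40, Mo, x1, 35), (Quin, 1990, 22, Jo, eng, 10), (Quin, 1990, 22, Jo, eng, 34), (Quin, 2005, 14, Jo, eng, 10), (Quin, 2005, 14, Jo, eng, 34), (Quin, 2014, 2, Jo, eng, 10), (Quin, 2014, 2, Jo, eng, 34), (Uma, 2001, 14, Fay, ops, 14), (Uma, 2001, 14, Fay, ops, 24), (Uma, 2001, 14, Fay, ops, 32), (Uma, 2001, 14, Fay, ops, 37), (Uma, 2001, 14, Quin, qa, 14), (Uma, 2001, 14, Quin, qa, 24), (Uma, 2001, 14, Quin, qa, 32), (Uma, 2001, 14, Quin, qa, 37), (Uma, 2001, 14, Xia, p3, 14), (Uma, 2001, 14, Xia, p3, 24), (Uma, 2001, 14, Xia, p3, 32), (Uma, 2001, 14, Xia, p3, 37)}
σ[mid >= 18]: keep tuples satisfying mid >= 18 → {(Kim, 1998, 40, Bo, ops, 35), (Kim, 1998, 40, Gus, mkt, 35), (Kim, 1998, 40, Mo, x1, 35), (Quin, 1990, 22, Jo, eng, 34), (Quin, 2005, 14, Jo, eng, 34), (Quin, 2014, 2, Jo, eng, 34), (Uma, 2001, 14, Fay, ops, 24), (Uma, 2001, 14, Fay, ops, 32), (Uma, 2001, 14, Fay, ops, 37), (Uma, 2001, 14, Quin, qa, 24), (Uma, 2001, 14, Quin, qa, 32), (Uma, 2001, 14, Quin, qa, 37), (Uma, 2001, 14, Xia, p3, 24), (Uma, 2001, 14, Xia, p3, 32), (Uma, 2001, 14, Xia, p3, 37)}
σ[bid < 22]: keep tuples satisfying bid < 22 → {(Quin, 2005, 14, Jo, eng, 34), (Quin, 2014, 2, Jo, eng, 34), (Uma, 2001, 14, Fay, ops, 24), (Uma, 2001, 14, Fay, ops, 32), (Uma, 2001, 14, Fay, ops, 37), (Uma, 2001, 14, Quin, qa, 24), (Uma, 2001, 14, Quin, qa, 32), (Uma, 2001, 14, Quin, qa, 37), (Uma, 2001, 14, Xia, p3, 24), (Uma, 2001, 14, Xia, p3, 32), (Uma, 2001, 14, Xia, p3, 37)}
Keep only column(s) mid, year, aname: {(24, 2001, Fay), (24, 2001, Quin), (24, 2001, Xia), (32, 2001, Fay), (32, 2001, Quin), (32, 2001, Xia), (34, 2005, Jo), (34, 2014, Jo), (37, 2001, Fay), (37, 2001, Quin), (37, 2001, Xia)}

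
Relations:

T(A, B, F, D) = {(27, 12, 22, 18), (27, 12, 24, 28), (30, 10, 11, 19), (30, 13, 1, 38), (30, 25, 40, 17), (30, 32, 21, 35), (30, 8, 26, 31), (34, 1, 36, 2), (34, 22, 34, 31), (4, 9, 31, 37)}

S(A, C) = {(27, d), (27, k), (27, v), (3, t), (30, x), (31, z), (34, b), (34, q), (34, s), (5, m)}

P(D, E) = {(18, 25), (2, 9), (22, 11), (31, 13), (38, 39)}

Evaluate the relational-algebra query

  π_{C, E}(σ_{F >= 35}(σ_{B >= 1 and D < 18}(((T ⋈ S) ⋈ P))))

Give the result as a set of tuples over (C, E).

Joining T and S on A yields {(27, 12, 22, 18, d), (27, 12, 22, 18, k), (27, 12, 22, 18, v), (27, 12, 24, 28, d), (27, 12, 24, 28, k), (27, 12, 24, 28, v), (30, 10, 11, 19, x), (30, 13, 1, 38, x), (30, 25, 40, 17, x), (30, 32, 21, 35, x), (30, 8, 26, 31, x), (34, 1, 36, 2, b), (34, 1, 36, 2, q), (34, 1, 36, 2, s), (34, 22, 34, 31, b), (34, 22, 34, 31, q), (34, 22, 34, 31, s)}.
Joining (T ⋈ S) and P on D yields {(27, 12, 22, 18, d, 25), (27, 12, 22, 18, k, 25), (27, 12, 22, 18, v, 25), (30, 13, 1, 38, x, 39), (30, 8, 26, 31, x, 13), (34, 1, 36, 2, b, 9), (34, 1, 36, 2, q, 9), (34, 1, 36, 2, s, 9), (34, 22, 34, 31, b, 13), (34, 22, 34, 31, q, 13), (34, 22, 34, 31, s, 13)}.
Apply σ_{B >= 1 and D < 18}; surviving tuples: {(34, 1, 36, 2, b, 9), (34, 1, 36, 2, q, 9), (34, 1, 36, 2, s, 9)}
Apply σ_{F >= 35}; surviving tuples: {(34, 1, 36, 2, b, 9), (34, 1, 36, 2, q, 9), (34, 1, 36, 2, s, 9)}
Keep only column(s) C, E: {(b, 9), (q, 9), (s, 9)}

{(b, 9), (q, 9), (s, 9)}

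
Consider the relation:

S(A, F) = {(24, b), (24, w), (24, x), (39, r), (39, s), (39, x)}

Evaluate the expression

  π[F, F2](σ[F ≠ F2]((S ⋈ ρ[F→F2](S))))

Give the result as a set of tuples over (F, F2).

ρ[F→F2]: schema becomes (A, F2); tuples unchanged.
Natural join on A: {(24, b, b), (24, b, w), (24, b, x), (24, w, b), (24, w, w), (24, w, x), (24, x, b), (24, x, w), (24, x, x), (39, r, r), (39, r, s), (39, r, x), (39, s, r), (39, s, s), (39, s, x), (39, x, r), (39, x, s), (39, x, x)}
σ[F ≠ F2]: keep tuples satisfying F ≠ F2 → {(24, b, w), (24, b, x), (24, w, b), (24, w, x), (24, x, b), (24, x, w), (39, r, s), (39, r, x), (39, s, r), (39, s, x), (39, x, r), (39, x, s)}
Keep only column(s) F, F2: {(b, w), (b, x), (r, s), (r, x), (s, r), (s, x), (w, b), (w, x), (x, b), (x, r), (x, s), (x, w)}

{(b, w), (b, x), (r, s), (r, x), (s, r), (s, x), (w, b), (w, x), (x, b), (x, r), (x, s), (x, w)}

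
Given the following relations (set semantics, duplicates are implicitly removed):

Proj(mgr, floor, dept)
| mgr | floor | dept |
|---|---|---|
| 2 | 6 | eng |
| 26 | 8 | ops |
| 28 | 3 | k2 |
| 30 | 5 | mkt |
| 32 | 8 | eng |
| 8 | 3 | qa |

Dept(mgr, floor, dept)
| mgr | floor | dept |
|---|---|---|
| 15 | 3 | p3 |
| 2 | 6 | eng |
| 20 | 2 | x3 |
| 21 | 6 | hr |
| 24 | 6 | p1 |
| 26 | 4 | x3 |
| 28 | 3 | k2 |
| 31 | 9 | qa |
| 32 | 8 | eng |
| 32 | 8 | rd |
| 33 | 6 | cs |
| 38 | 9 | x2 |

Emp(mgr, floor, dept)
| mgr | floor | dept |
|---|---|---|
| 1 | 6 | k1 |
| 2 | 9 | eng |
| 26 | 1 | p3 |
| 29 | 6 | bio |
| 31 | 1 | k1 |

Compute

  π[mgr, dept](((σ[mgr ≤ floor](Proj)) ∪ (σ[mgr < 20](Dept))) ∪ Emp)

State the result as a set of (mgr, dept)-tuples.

{(1, k1), (15, p3), (2, eng), (26, p3), (29, bio), (31, k1)}

Apply σ_{mgr ≤ floor}; surviving tuples: {(2, 6, eng)}
Apply σ_{mgr < 20}; surviving tuples: {(15, 3, p3), (2, 6, eng)}
Union: {(2, 6, eng)} with {(15, 3, p3), (2, 6, eng)} → {(15, 3, p3), (2, 6, eng)}
Union: {(15, 3, p3), (2, 6, eng)} with {(1, 6, k1), (2, 9, eng), (26, 1, p3), (29, 6, bio), (31, 1, k1)} → {(1, 6, k1), (15, 3, p3), (2, 6, eng), (2, 9, eng), (26, 1, p3), (29, 6, bio), (31, 1, k1)}
π[mgr, dept]: project onto (mgr, dept) (1 duplicate(s) eliminated) → {(1, k1), (15, p3), (2, eng), (26, p3), (29, bio), (31, k1)}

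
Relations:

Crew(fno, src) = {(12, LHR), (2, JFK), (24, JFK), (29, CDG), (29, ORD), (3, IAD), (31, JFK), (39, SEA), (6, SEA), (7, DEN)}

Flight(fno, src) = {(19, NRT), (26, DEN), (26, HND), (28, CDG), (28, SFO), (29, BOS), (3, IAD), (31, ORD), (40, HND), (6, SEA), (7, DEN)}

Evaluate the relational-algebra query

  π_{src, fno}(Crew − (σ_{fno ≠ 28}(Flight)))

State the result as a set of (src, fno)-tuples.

{(CDG, 29), (JFK, 2), (JFK, 24), (JFK, 31), (LHR, 12), (ORD, 29), (SEA, 39)}

Apply σ_{fno ≠ 28}; surviving tuples: {(19, NRT), (26, DEN), (26, HND), (29, BOS), (3, IAD), (31, ORD), (40, HND), (6, SEA), (7, DEN)}
Difference: {(12, LHR), (2, JFK), (24, JFK), (29, CDG), (29, ORD), (3, IAD), (31, JFK), (39, SEA), (6, SEA), (7, DEN)} with {(19, NRT), (26, DEN), (26, HND), (29, BOS), (3, IAD), (31, ORD), (40, HND), (6, SEA), (7, DEN)} → {(12, LHR), (2, JFK), (24, JFK), (29, CDG), (29, ORD), (31, JFK), (39, SEA)}
π_{src, fno} gives {(CDG, 29), (JFK, 2), (JFK, 24), (JFK, 31), (LHR, 12), (ORD, 29), (SEA, 39)}.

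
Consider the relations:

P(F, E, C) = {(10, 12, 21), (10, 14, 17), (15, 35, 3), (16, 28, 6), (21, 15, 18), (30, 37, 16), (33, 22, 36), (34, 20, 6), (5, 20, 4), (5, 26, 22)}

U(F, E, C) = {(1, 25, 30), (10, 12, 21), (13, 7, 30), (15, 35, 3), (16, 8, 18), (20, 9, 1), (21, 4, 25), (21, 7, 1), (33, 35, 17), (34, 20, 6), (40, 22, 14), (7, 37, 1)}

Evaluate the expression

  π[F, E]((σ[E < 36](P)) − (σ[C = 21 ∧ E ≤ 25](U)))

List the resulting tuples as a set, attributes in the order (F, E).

{(10, 14), (15, 35), (16, 28), (21, 15), (33, 22), (34, 20), (5, 20), (5, 26)}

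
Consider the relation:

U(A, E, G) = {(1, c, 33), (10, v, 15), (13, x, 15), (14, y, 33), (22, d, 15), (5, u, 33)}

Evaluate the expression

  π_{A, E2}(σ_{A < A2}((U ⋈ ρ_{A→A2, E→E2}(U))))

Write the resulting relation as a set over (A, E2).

ρ[A→A2, E→E2]: schema becomes (A2, E2, G); tuples unchanged.
Natural join on G: {(1, c, 33, 1, c), (1, c, 33, 14, y), (1, c, 33, 5, u), (10, v, 15, 10, v), (10, v, 15, 13, x), (10, v, 15, 22, d), (13, x, 15, 10, v), (13, x, 15, 13, x), (13, x, 15, 22, d), (14, y, 33, 1, c), (14, y, 33, 14, y), (14, y, 33, 5, u), (22, d, 15, 10, v), (22, d, 15, 13, x), (22, d, 15, 22, d), (5, u, 33, 1, c), (5, u, 33, 14, y), (5, u, 33, 5, u)}
Apply σ_{A < A2}; surviving tuples: {(1, c, 33, 14, y), (1, c, 33, 5, u), (10, v, 15, 13, x), (10, v, 15, 22, d), (13, x, 15, 22, d), (5, u, 33, 14, y)}
Keep only column(s) A, E2: {(1, u), (1, y), (10, d), (10, x), (13, d), (5, y)}

{(1, u), (1, y), (10, d), (10, x), (13, d), (5, y)}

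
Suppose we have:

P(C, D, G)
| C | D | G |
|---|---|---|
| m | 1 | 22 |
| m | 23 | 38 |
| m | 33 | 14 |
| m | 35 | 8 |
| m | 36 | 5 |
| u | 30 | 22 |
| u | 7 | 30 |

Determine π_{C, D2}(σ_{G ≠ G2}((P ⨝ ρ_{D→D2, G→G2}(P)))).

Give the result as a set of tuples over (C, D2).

ρ[D→D2, G→G2]: schema becomes (C, D2, G2); tuples unchanged.
Joining P and ρ_{D→D2, G→G2}(P) on C yields {(m, 1, 22, 1, 22), (m, 1, 22, 23, 38), (m, 1, 22, 33, 14), (m, 1, 22, 35, 8), (m, 1, 22, 36, 5), (m, 23, 38, 1, 22), (m, 23, 38, 23, 38), (m, 23, 38, 33, 14), (m, 23, 38, 35, 8), (m, 23, 38, 36, 5), (m, 33, 14, 1, 22), (m, 33, 14, 23, 38), (m, 33, 14, 33, 14), (m, 33, 14, 35, 8), (m, 33, 14, 36, 5), (m, 35, 8, 1, 22), (m, 35, 8, 23, 38), (m, 35, 8, 33, 14), (m, 35, 8, 35, 8), (m, 35, 8, 36, 5), (m, 36, 5, 1, 22), (m, 36, 5, 23, 38), (m, 36, 5, 33, 14), (m, 36, 5, 35, 8), (m, 36, 5, 36, 5), (u, 30, 22, 30, 22), (u, 30, 22, 7, 30), (u, 7, 30, 30, 22), (u, 7, 30, 7, 30)}.
Selection G ≠ G2: {(m, 1, 22, 23, 38), (m, 1, 22, 33, 14), (m, 1, 22, 35, 8), (m, 1, 22, 36, 5), (m, 23, 38, 1, 22), (m, 23, 38, 33, 14), (m, 23, 38, 35, 8), (m, 23, 38, 36, 5), (m, 33, 14, 1, 22), (m, 33, 14, 23, 38), (m, 33, 14, 35, 8), (m, 33, 14, 36, 5), (m, 35, 8, 1, 22), (m, 35, 8, 23, 38), (m, 35, 8, 33, 14), (m, 35, 8, 36, 5), (m, 36, 5, 1, 22), (m, 36, 5, 23, 38), (m, 36, 5, 33, 14), (m, 36, 5, 35, 8), (u, 30, 22, 7, 30), (u, 7, 30, 30, 22)}
π[C, D2]: project onto (C, D2) (15 duplicate(s) eliminated) → {(m, 1), (m, 23), (m, 33), (m, 35), (m, 36), (u, 30), (u, 7)}

{(m, 1), (m, 23), (m, 33), (m, 35), (m, 36), (u, 30), (u, 7)}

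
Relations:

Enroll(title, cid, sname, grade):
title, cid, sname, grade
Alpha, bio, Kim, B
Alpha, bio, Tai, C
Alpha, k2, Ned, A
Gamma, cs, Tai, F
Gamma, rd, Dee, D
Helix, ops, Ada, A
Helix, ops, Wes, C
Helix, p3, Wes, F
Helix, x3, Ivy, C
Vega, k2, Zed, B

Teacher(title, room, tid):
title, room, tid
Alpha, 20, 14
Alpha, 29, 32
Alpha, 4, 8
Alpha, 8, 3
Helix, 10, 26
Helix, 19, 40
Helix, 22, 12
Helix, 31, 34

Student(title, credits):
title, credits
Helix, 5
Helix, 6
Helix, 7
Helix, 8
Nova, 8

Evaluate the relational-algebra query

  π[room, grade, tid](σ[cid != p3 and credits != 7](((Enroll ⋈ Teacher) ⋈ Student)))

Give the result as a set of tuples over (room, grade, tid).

Joining Enroll and Teacher on title yields {(Alpha, bio, Kim, B, 20, 14), (Alpha, bio, Kim, B, 29, 32), (Alpha, bio, Kim, B, 4, 8), (Alpha, bio, Kim, B, 8, 3), (Alpha, bio, Tai, C, 20, 14), (Alpha, bio, Tai, C, 29, 32), (Alpha, bio, Tai, C, 4, 8), (Alpha, bio, Tai, C, 8, 3), (Alpha, k2, Ned, A, 20, 14), (Alpha, k2, Ned, A, 29, 32), (Alpha, k2, Ned, A, 4, 8), (Alpha, k2, Ned, A, 8, 3), (Helix, ops, Ada, A, 10, 26), (Helix, ops, Ada, A, 19, 40), (Helix, ops, Ada, A, 22, 12), (Helix, ops, Ada, A, 31, 34), (Helix, ops, Wes, C, 10, 26), (Helix, ops, Wes, C, 19, 40), (Helix, ops, Wes, C, 22, 12), (Helix, ops, Wes, C, 31, 34), (Helix, p3, Wes, F, 10, 26), (Helix, p3, Wes, F, 19, 40), (Helix, p3, Wes, F, 22, 12), (Helix, p3, Wes, F, 31, 34), (Helix, x3, Ivy, C, 10, 26), (Helix, x3, Ivy, C, 19, 40), (Helix, x3, Ivy, C, 22, 12), (Helix, x3, Ivy, C, 31, 34)}.
Joining (Enroll ⋈ Teacher) and Student on title yields {(Helix, ops, Ada, A, 10, 26, 5), (Helix, ops, Ada, A, 10, 26, 6), (Helix, ops, Ada, A, 10, 26, 7), (Helix, ops, Ada, A, 10, 26, 8), (Helix, ops, Ada, A, 19, 40, 5), (Helix, ops, Ada, A, 19, 40, 6), (Helix, ops, Ada, A, 19, 40, 7), (Helix, ops, Ada, A, 19, 40, 8), (Helix, ops, Ada, A, 22, 12, 5), (Helix, ops, Ada, A, 22, 12, 6), (Helix, ops, Ada, A, 22, 12, 7), (Helix, ops, Ada, A, 22, 12, 8), (Helix, ops, Ada, A, 31, 34, 5), (Helix, ops, Ada, A, 31, 34, 6), (Helix, ops, Ada, A, 31, 34, 7), (Helix, ops, Ada, A, 31, 34, 8), (Helix, ops, Wes, C, 10, 26, 5), (Helix, ops, Wes, C, 10, 26, 6), (Helix, ops, Wes, C, 10, 26, 7), (Helix, ops, Wes, C, 10, 26, 8), (Helix, ops, Wes, C, 19, 40, 5), (Helix, ops, Wes, C, 19, 40, 6), (Helix, ops, Wes, C, 19, 40, 7), (Helix, ops, Wes, C, 19, 40, 8), (Helix, ops, Wes, C, 22, 12, 5), (Helix, ops, Wes, C, 22, 12, 6), (Helix, ops, Wes, C, 22, 12, 7), (Helix, ops, Wes, C, 22, 12, 8), (Helix, ops, Wes, C, 31, 34, 5), (Helix, ops, Wes, C, 31, 34, 6), (Helix, ops, Wes, C, 31, 34, 7), (Helix, ops, Wes, C, 31, 34, 8), (Helix, p3, Wes, F, 10, 26, 5), (Helix, p3, Wes, F, 10, 26, 6), (Helix, p3, Wes, F, 10, 26, 7), (Helix, p3, Wes, F, 10, 26, 8), (Helix, p3, Wes, F, 19, 40, 5), (Helix, p3, Wes, F, 19, 40, 6), (Helix, p3, Wes, F, 19, 40, 7), (Helix, p3, Wes, F, 19, 40, 8), (Helix, p3, Wes, F, 22, 12, 5), (Helix, p3, Wes, F, 22, 12, 6), (Helix, p3, Wes, F, 22, 12, 7), (Helix, p3, Wes, F, 22, 12, 8), (Helix, p3, Wes, F, 31, 34, 5), (Helix, p3, Wes, F, 31, 34, 6), (Helix, p3, Wes, F, 31, 34, 7), (Helix, p3, Wes, F, 31, 34, 8), (Helix, x3, Ivy, C, 10, 26, 5), (Helix, x3, Ivy, C, 10, 26, 6), (Helix, x3, Ivy, C, 10, 26, 7), (Helix, x3, Ivy, C, 10, 26, 8), (Helix, x3, Ivy, C, 19, 40, 5), (Helix, x3, Ivy, C, 19, 40, 6), (Helix, x3, Ivy, C, 19, 40, 7), (Helix, x3, Ivy, C, 19, 40, 8), (Helix, x3, Ivy, C, 22, 12, 5), (Helix, x3, Ivy, C, 22, 12, 6), (Helix, x3, Ivy, C, 22, 12, 7), (Helix, x3, Ivy, C, 22, 12, 8), (Helix, x3, Ivy, C, 31, 34, 5), (Helix, x3, Ivy, C, 31, 34, 6), (Helix, x3, Ivy, C, 31, 34, 7), (Helix, x3, Ivy, C, 31, 34, 8)}.
σ[cid != p3 and credits != 7]: keep tuples satisfying cid != p3 and credits != 7 → {(Helix, ops, Ada, A, 10, 26, 5), (Helix, ops, Ada, A, 10, 26, 6), (Helix, ops, Ada, A, 10, 26, 8), (Helix, ops, Ada, A, 19, 40, 5), (Helix, ops, Ada, A, 19, 40, 6), (Helix, ops, Ada, A, 19, 40, 8), (Helix, ops, Ada, A, 22, 12, 5), (Helix, ops, Ada, A, 22, 12, 6), (Helix, ops, Ada, A, 22, 12, 8), (Helix, ops, Ada, A, 31, 34, 5), (Helix, ops, Ada, A, 31, 34, 6), (Helix, ops, Ada, A, 31, 34, 8), (Helix, ops, Wes, C, 10, 26, 5), (Helix, ops, Wes, C, 10, 26, 6), (Helix, ops, Wes, C, 10, 26, 8), (Helix, ops, Wes, C, 19, 40, 5), (Helix, ops, Wes, C, 19, 40, 6), (Helix, ops, Wes, C, 19, 40, 8), (Helix, ops, Wes, C, 22, 12, 5), (Helix, ops, Wes, C, 22, 12, 6), (Helix, ops, Wes, C, 22, 12, 8), (Helix, ops, Wes, C, 31, 34, 5), (Helix, ops, Wes, C, 31, 34, 6), (Helix, ops, Wes, C, 31, 34, 8), (Helix, x3, Ivy, C, 10, 26, 5), (Helix, x3, Ivy, C, 10, 26, 6), (Helix, x3, Ivy, C, 10, 26, 8), (Helix, x3, Ivy, C, 19, 40, 5), (Helix, x3, Ivy, C, 19, 40, 6), (Helix, x3, Ivy, C, 19, 40, 8), (Helix, x3, Ivy, C, 22, 12, 5), (Helix, x3, Ivy, C, 22, 12, 6), (Helix, x3, Ivy, C, 22, 12, 8), (Helix, x3, Ivy, C, 31, 34, 5), (Helix, x3, Ivy, C, 31, 34, 6), (Helix, x3, Ivy, C, 31, 34, 8)}
π[room, grade, tid]: project onto (room, grade, tid) (28 duplicate(s) eliminated) → {(10, A, 26), (10, C, 26), (19, A, 40), (19, C, 40), (22, A, 12), (22, C, 12), (31, A, 34), (31, C, 34)}

{(10, A, 26), (10, C, 26), (19, A, 40), (19, C, 40), (22, A, 12), (22, C, 12), (31, A, 34), (31, C, 34)}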